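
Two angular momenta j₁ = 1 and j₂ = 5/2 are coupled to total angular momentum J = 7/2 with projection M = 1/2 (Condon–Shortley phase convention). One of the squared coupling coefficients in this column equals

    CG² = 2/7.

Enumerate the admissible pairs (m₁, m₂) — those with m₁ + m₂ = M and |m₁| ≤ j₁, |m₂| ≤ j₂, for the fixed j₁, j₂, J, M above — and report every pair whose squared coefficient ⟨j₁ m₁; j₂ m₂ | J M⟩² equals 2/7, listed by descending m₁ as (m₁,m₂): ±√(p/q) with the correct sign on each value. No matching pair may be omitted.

Admissible pairs with m₁+m₂ = M = 1/2: (-1,3/2), (0,1/2), (1,-1/2)
  (m₁,m₂)=(1,-1/2): CG² = 2/7, CG = +√(2/7)   ← matches the target
  (m₁,m₂)=(0,1/2): CG² = 4/7, CG = +√(4/7)
  (m₁,m₂)=(-1,3/2): CG² = 1/7, CG = +√(1/7)
Pairs with CG² = 2/7: (1,-1/2): +√(2/7)

(1,-1/2): +√(2/7)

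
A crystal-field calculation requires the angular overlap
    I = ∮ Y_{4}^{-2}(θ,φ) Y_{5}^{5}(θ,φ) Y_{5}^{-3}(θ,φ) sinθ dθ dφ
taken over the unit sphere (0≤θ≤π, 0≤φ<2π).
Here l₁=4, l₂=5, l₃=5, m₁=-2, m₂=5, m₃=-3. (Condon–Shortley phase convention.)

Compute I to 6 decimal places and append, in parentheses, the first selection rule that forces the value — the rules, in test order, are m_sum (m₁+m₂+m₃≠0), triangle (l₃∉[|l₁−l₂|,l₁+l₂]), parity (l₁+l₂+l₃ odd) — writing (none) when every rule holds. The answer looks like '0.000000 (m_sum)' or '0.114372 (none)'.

Checks pass: Σm=0; 14 even; l₃=5∈[1,9].
(2·4+1)(2·5+1)(2·5+1) = 1089
Δ: 4! 4! 6! / 15! → 1/3153150
sum: t=0:+1/69120 t=1:−1/1728 t=2:+1/576 t=3:−1/1728 t=4:+1/69120 = 7/11520
3j²(4 5 5; 0 0 0) = Δ·Π!·Σ² = 2/143  (sign -1)
sum: t=4:+1/69120 = 1/69120
3j²(4 5 5; -2 5 -3) = Δ·Π!·Σ² = 4/143  (sign +1)
combine: 4πI² = 1089·2/143·4/143 = 72/169
take √, sign -1: I = -0.18412721
No selection rule forces the value: the integral is nonzero (none).

-0.184127 (none)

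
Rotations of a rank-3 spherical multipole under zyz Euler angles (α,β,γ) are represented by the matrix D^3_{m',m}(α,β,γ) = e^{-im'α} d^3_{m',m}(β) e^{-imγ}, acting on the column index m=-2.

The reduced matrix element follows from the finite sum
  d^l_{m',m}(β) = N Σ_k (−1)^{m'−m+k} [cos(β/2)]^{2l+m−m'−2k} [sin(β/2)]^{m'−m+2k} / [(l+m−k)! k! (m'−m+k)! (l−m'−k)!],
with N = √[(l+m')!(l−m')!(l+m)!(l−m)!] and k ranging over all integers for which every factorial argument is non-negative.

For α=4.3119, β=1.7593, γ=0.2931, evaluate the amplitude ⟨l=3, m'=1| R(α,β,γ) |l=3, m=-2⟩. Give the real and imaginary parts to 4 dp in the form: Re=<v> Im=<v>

First d^3_{1,-2}(β=1.7593), then the phase factors e^{-i(1)α} and e^{-i(-2)γ}:
c=cos(1.759300/2)=0.637421, s=sin(1.759300/2)=0.770516; N=√[24·2·1·120]=75.894664
k: max(0,(-2)−(1))=0 … min(3+(-2),3−(1))=1
  k=0: (−1)^3·75.8947/(12)·0.6374^3·0.7705^3 = -0.749296
  k=1: (−1)^4·75.8947/(24)·0.6374^1·0.7705^5 = +0.547437
d^3_{1,-2}(1.7593) = -0.749296 +0.547437 = -0.201859
Attach z-rotation phases: D = e^{-i(1)(4.3119)}·(-0.201859)·e^{-i(-2)(0.2931)} = +0.168392-0.111316i

Re=0.1684 Im=-0.1113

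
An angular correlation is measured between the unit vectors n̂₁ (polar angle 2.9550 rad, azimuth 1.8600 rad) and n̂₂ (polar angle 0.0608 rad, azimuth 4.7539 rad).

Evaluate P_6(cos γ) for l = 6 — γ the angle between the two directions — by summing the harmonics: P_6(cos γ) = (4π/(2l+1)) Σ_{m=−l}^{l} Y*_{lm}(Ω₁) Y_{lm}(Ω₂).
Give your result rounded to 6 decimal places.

0.833867

Expand P_6 via completeness: Σ_{m} conj(Y_{6,m}) at Ω₁ times Y_{6,m} at Ω₂ —
  m=-6: Y*=(0.000003, -0.000019)  Y=(-0.000000, 0.000000)  product (0.000000, 0.000000)
  m=-5: Y*=(0.000358, -0.000045)  Y=(0.000000, 0.000001)  product (0.000000, 0.000000)
  m=-4: Y*=(0.001635, 0.003722)  Y=(0.000048, -0.000008)  product (0.000000, 0.000000)
  m=-3: Y*=(-0.023757, 0.020140)  Y=(-0.000144, -0.001152)  product (0.000027, 0.000024)
  m=-2: Y*=(-0.135030, -0.088160)  Y=(-0.018962, 0.001578)  product (0.002700, 0.001459)
  m=-1: Y*=(0.145643, -0.489482)  Y=(0.008158, 0.196412)  product (0.097328, 0.024613)
  m=+0: Y*=(0.677433, -0.000000)  Y=(0.978004, 0.000000)  product (0.662532, 0.000000)
  m=+1: Y*=(-0.145643, -0.489482)  Y=(-0.008158, 0.196412)  product (0.097328, -0.024613)
  m=+2: Y*=(-0.135030, 0.088160)  Y=(-0.018962, -0.001578)  product (0.002700, -0.001459)
  m=+3: Y*=(0.023757, 0.020140)  Y=(0.000144, -0.001152)  product (0.000027, -0.000024)
  m=+4: Y*=(0.001635, -0.003722)  Y=(0.000048, 0.000008)  product (0.000000, -0.000000)
  m=+5: Y*=(-0.000358, -0.000045)  Y=(-0.000000, 0.000001)  product (0.000000, -0.000000)
  m=+6: Y*=(0.000003, 0.000019)  Y=(-0.000000, -0.000000)  product (0.000000, -0.000000)
Accumulated sum (0.862641, -0.000000); after 4π/(2l+1) scaling, (0.833867, -0.000000) ⇒ P_6 = 0.833867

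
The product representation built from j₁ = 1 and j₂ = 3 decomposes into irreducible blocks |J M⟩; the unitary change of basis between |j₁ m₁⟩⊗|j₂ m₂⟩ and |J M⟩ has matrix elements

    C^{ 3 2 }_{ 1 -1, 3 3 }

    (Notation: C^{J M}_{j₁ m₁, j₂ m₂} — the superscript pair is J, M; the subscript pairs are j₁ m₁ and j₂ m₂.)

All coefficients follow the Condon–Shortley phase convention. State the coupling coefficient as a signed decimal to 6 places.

-0.500000  (= −√(1/4))

j₁+j₂−J=1  J+j₁−j₂=1  J−j₁+j₂=5  j₁+j₂+J+1=8
(j₁±m₁, j₂±m₂, J±M) = (0,2,6,0,5,1)
P² = 3600
sum k=1..1:
  [1] −1/120 = -1/120
S = -1/120
C² = P²·S² = 1/4 ; C = -0.500000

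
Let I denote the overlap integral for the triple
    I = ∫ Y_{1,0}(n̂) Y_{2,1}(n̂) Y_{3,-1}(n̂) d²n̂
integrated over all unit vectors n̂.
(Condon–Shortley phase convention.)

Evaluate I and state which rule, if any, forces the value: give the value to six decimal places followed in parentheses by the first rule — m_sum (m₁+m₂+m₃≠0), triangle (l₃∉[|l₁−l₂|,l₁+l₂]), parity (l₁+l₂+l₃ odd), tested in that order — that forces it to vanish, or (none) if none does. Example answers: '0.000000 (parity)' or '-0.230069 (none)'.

-0.233597 (none)

Rules hold: Σm=0, L=6 even, 1≤3≤3.
N = 3·5·7 = 105
Δ = 0!·2!·4!/7! = 1/105
Racah Σ t=0..0: t=0:+1/4 = 1/4
⇒ 3j(1 2 3; 0 0 0)² = 3/35, sgn -1
Racah Σ t=0..0: t=0:+1/6 = 1/6
⇒ 3j(1 2 3; 0 1 -1)² = 8/105, sgn +1
4πI² = N·(3j₀)²·(3jₘ)² = 24/35
I = -1·√(0.685714/4π) = -0.23359668
No selection rule forces the value: the integral is nonzero (none).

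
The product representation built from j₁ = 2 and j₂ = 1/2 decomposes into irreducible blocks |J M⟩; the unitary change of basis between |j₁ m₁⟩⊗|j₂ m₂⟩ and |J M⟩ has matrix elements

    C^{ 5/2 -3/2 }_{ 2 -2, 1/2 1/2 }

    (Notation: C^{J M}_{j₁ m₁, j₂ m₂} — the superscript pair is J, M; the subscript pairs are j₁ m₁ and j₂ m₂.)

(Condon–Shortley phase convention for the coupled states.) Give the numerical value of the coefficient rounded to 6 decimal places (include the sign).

√[6·0!4!1!/6! · 0!4!1!0!1!4!] = √(576/5)
  +(−1)^0/∏(0,0,4,1,0,0)! = 1/24  (running 1/24)
⟨..|..⟩ = √(576/5)·(1/24) = +0.447214

+√(1/5) = +0.447214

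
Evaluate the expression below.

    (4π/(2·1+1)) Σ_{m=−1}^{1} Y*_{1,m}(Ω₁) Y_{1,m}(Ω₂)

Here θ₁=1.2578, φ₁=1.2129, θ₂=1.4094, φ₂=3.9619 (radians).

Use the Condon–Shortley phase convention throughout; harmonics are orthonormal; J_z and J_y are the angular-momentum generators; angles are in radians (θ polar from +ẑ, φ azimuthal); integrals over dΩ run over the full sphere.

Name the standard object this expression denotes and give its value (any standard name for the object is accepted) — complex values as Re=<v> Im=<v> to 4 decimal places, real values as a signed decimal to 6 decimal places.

This sum is the spherical-harmonic addition theorem: it equals the Legendre polynomial P_l(cos γ) of the angle γ between the two directions.
Expand P_1 via completeness: Σ_{m} conj(Y_{1,m}) at Ω₁ times Y_{1,m} at Ω₂ —
  term(m=-1) = (-0.103563, -0.042884)   from Y*(Ω₁)=(0.115148, 0.307880), Y(Ω₂)=(-0.232564, 0.249395)
  term(m=+0) = (0.011813, 0.000000)   from Y*(Ω₁)=(0.150446, -0.000000), Y(Ω₂)=(0.078517, 0.000000)
  term(m=+1) = (-0.103563, 0.042884)   from Y*(Ω₁)=(-0.115148, 0.307880), Y(Ω₂)=(0.232564, 0.249395)
Accumulated sum (-0.195314, 0.000000); after 4π/(2l+1) scaling, (-0.818128, 0.000000) ⇒ P_1 = -0.818128

Legendre polynomial (addition theorem), -0.818128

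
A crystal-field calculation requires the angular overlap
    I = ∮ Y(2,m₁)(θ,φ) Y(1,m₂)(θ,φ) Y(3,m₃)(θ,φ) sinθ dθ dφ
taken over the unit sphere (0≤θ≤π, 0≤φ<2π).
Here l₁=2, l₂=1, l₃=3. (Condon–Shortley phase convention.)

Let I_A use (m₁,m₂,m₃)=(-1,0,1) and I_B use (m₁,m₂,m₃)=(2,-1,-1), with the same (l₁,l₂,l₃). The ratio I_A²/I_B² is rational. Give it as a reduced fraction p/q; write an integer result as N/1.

8/1

Same 2,1,3: normalisation and zero-m 3j drop out of the ratio.
A: Δ: 0! 4! 2! / 7! → 1/105; sum: t=0:+1/6 = 1/6; 3j²(2 1 3; -1 0 1) = Δ·Π!·Σ² = 8/105  (sign +1)
B: Δ: 0! 4! 2! / 7! → 1/105; sum: t=0:+1/48 = 1/48; 3j²(2 1 3; 2 -1 -1) = Δ·Π!·Σ² = 1/105  (sign +1)
I_A²/I_B² = (8/105)/(1/105) = 8/1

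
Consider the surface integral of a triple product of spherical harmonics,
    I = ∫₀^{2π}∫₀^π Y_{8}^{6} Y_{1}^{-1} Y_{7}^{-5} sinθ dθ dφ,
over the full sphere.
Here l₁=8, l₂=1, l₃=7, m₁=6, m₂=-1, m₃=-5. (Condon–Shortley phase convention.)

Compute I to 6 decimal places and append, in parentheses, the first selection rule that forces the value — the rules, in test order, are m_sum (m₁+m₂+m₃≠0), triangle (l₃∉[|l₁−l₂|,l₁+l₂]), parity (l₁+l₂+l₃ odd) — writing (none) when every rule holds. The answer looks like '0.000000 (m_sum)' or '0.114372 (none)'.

0.291881 (none)

Checks pass: Σm=0; 16 even; l₃=7∈[7,9].
(2·8+1)(2·1+1)(2·7+1) = 765
Δ: 2! 14! 0! / 17! → 1/2040
sum: t=1:−1/25401600 = -1/25401600
3j²(8 1 7; 0 0 0) = Δ·Π!·Σ² = 8/255  (sign +1)
sum: t=0:+1/1916006400 = 1/1916006400
3j²(8 1 7; 6 -1 -5) = Δ·Π!·Σ² = 91/2040  (sign +1)
combine: 4πI² = 765·8/255·91/2040 = 91/85
take √, sign +1: I = 0.29188132
No selection rule forces the value: the integral is nonzero (none).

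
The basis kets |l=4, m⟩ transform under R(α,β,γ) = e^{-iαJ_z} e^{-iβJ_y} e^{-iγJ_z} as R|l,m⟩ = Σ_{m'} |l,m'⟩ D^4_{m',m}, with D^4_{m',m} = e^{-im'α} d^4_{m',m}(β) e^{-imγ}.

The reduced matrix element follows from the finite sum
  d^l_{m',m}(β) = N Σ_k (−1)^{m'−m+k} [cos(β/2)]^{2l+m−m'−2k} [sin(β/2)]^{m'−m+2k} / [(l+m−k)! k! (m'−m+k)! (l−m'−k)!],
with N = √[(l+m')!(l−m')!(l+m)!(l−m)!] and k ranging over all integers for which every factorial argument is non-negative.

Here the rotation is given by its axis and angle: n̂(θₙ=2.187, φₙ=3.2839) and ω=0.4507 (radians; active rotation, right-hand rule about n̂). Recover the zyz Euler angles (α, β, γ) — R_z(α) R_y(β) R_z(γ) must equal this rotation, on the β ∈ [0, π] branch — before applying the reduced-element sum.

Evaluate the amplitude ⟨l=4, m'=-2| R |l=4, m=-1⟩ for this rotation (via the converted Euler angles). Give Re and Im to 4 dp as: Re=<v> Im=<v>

Axis–angle → zyz. n̂ = (sinθₙcosφₙ, sinθₙsinφₙ, cosθₙ) = (-0.807829, -0.115742, -0.577941), ω = 0.4507.
R = I cosω + sinω [n̂]ₓ + (1−cosω) n̂n̂ᵀ gives
  R = [+0.965308, +0.261085, -0.003796; -0.242412, +0.901480, +0.358567; +0.097038, -0.345207, +0.933496]
β = atan2(√(R₁₃²+R₂₃²), R₃₃) = 0.366753; α = atan2(R₂₃, R₁₃) mod 2π = 1.581381; γ = atan2(R₃₂, −R₃₁) mod 2π = 4.438359
D^4_{-2,-1}(1.5814,0.3668,4.4384) = e^{-i·-2·1.5814}·d^4_{-2,-1}(0.3668)·e^{-i·-1·4.4384}. Compute d first:
c=cos(0.366753/2)=0.983234, s=sin(0.366753/2)=0.182351; N=√[2·720·6·120]=1018.233765
Admissible k: 1..3 (factorial args all ≥0)
  k=1: (−1)^0·1018.2338/(240)·0.9832^7·0.1824^1 = +0.687291
  k=2: (−1)^1·1018.2338/(48)·0.9832^5·0.1824^3 = -0.118199
  k=3: (−1)^2·1018.2338/(72)·0.9832^3·0.1824^5 = +0.002710
d^4_{-2,-1}(0.3668) = +0.687291 -0.118199 +0.002710 = +0.571803
Phases: e^{-i·(-2)·1.5814}=-0.999776-0.021169i, e^{-i·(-1)·4.4384}=-0.270613-0.962688i ⇒ D=+0.143050+0.553620i

Re=0.1430 Im=0.5536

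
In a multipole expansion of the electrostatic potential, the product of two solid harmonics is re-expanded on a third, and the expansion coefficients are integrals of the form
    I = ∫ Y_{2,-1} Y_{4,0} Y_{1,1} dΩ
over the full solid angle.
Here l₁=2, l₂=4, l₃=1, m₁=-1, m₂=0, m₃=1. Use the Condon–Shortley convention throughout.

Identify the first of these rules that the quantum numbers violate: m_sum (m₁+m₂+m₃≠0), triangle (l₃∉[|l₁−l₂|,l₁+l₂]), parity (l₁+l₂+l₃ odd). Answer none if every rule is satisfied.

m₁+m₂+m₃ = -1 + 0 + 1 = 0  ✓
triangle: need |l₁−l₂| ≤ l₃ ≤ l₁+l₂ = [2,6]; l₃=1 is outside  ✗
parity: l₁+l₂+l₃ = 7 is odd

triangle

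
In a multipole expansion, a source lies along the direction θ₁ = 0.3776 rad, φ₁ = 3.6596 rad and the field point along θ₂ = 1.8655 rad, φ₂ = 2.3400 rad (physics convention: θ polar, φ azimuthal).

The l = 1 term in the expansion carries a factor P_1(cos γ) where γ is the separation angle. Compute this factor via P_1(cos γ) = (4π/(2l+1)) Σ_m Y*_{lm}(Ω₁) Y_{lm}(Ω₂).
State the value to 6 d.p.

Expand P_1 via completeness: Σ_{m} conj(Y_{1,m}) at Ω₁ times Y_{1,m} at Ω₂ —
  m=-1: Y*=-0.11067 - 0.06307j  Y=-0.22995 - 0.23752j  product 0.01047 + 0.04079j
  m=+0: Y*=0.45418 + 0.00000j  Y=-0.14192 + 0.00000j  product -0.06446 + 0.00000j
  m=+1: Y*=0.11067 - 0.06307j  Y=0.22995 - 0.23752j  product 0.01047 - 0.04079j
Accumulated sum -0.04352 + 0.00000j; after 4π/(2l+1) scaling, -0.18230 + 0.00000j ⇒ P_1 = -0.182302

-0.182302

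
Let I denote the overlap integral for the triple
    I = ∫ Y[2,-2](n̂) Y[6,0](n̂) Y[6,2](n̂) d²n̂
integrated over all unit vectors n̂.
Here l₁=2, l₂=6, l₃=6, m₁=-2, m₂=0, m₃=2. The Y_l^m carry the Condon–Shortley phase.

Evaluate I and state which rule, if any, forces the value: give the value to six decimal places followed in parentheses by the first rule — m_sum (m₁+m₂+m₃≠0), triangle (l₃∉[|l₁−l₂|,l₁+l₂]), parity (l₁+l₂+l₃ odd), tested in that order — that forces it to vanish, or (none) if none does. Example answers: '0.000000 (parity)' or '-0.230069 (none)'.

-0.191909 (none)

Rules hold: Σm=0, L=14 even, 4≤6≤8.
N = 5·13·13 = 845
Δ = 2!·2!·10!/15! = 1/90090
Racah Σ t=0..2: t=0:+1/69120 t=1:−1/14400 t=2:+1/69120 = -7/172800
⇒ 3j(2 6 6; 0 0 0)² = 14/715, sgn -1
Racah Σ t=2..2: t=2:+1/69120 = 1/69120
⇒ 3j(2 6 6; -2 0 2)² = 4/143, sgn +1
4πI² = N·(3j₀)²·(3jₘ)² = 56/121
I = -1·√(0.46281/4π) = -0.19190947
No selection rule forces the value: the integral is nonzero (none).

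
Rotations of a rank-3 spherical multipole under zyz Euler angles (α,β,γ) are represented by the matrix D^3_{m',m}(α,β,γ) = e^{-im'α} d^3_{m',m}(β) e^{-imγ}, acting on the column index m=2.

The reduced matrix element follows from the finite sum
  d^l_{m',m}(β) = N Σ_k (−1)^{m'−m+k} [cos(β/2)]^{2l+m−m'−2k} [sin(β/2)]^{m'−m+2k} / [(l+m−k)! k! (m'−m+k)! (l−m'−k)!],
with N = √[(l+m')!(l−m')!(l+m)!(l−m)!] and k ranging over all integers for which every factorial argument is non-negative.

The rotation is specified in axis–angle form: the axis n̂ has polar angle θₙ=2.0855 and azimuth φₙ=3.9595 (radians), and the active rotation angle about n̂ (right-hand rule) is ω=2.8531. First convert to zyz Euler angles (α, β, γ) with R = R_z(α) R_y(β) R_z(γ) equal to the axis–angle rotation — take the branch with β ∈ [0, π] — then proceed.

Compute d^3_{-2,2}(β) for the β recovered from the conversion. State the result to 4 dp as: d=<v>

Axis–angle → zyz. n̂ = (sinθₙcosφₙ, sinθₙsinφₙ, cosθₙ) = (-0.595162, -0.635174, -0.492277), ω = 2.8531.
R = I cosω + sinω [n̂]ₓ + (1−cosω) n̂n̂ᵀ gives
  R = [-0.264876, +0.880496, +0.393150; +0.600383, -0.168456, +0.781769; +0.754573, +0.443113, -0.484015]
β = atan2(√(R₁₃²+R₂₃²), R₃₃) = 2.076034; α = atan2(R₂₃, R₁₃) mod 2π = 1.104833; γ = atan2(R₃₂, −R₃₁) mod 2π = 2.610611
d^3_{-2,2}(β=2.0760) via the finite sum:
Half-angle: c=0.507929, s=0.861399. N=√(1·120·120·1)=120.000000
k∈{4,5} keeps every argument non-negative
  k=4: (−1)^0·120.0000/(24)·0.5079^2·0.8614^4 = +0.710221
  k=5: (−1)^1·120.0000/(120)·0.5079^0·0.8614^6 = -0.408531
d^3_{-2,2}(2.0760) = +0.710221 -0.408531 = +0.301690

d=0.3017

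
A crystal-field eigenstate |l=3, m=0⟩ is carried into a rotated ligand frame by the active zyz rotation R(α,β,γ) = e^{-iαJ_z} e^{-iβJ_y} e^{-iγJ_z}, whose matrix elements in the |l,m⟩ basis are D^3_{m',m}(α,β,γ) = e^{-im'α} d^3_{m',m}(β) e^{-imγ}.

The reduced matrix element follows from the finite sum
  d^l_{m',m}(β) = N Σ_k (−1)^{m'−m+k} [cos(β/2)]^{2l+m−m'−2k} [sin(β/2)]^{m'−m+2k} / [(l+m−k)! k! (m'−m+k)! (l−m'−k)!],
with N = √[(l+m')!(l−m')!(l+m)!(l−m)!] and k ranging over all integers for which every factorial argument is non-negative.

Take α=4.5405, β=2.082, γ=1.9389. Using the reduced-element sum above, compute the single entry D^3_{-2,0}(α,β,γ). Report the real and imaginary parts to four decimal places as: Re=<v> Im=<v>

Re=0.4797 Im=-0.1717

First d^3_{-2,0}(β=2.0820), then the phase factors e^{-i(-2)α} and e^{-i(0)γ}:
c=cos(2.082000/2)=0.505358, s=sin(2.082000/2)=0.862910; N=√[1·120·6·6]=65.726707
Admissible k: 2..3 (factorial args all ≥0)
  k=2: (−1)^0·65.7267/(12)·0.5054^4·0.8629^2 = +0.266003
  k=3: (−1)^1·65.7267/(12)·0.5054^2·0.8629^4 = -0.775569
d^3_{-2,0}(2.0820) = +0.266003 -0.775569 = -0.509565
Phases: e^{-i·(-2)·4.5405}=-0.941488+0.337046i, e^{-i·(0)·1.9389}=+1.000000+0.000000i ⇒ D=+0.479750-0.171747i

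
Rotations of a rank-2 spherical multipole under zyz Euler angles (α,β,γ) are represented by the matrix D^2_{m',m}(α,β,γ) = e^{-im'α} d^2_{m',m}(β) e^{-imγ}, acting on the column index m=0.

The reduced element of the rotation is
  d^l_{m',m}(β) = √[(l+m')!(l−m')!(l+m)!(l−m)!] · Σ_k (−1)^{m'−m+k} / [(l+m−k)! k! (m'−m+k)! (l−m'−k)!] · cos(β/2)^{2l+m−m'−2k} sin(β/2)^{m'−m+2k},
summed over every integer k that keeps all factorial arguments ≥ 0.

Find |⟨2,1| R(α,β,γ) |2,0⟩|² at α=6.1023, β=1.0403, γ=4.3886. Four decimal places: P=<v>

D^2_{1,0}(6.1023,1.0403,4.3886) = e^{-i·1·6.1023}·d^2_{1,0}(1.0403)·e^{-i·0·4.3886}. Compute d first:
c=cos(1.040300/2)=0.867745, s=sin(1.040300/2)=0.497010; N=√[6·1·2·2]=4.898979
Admissible k: 0..1 (factorial args all ≥0)
  k=0: (−1)^1·4.8990/(2)·0.8677^3·0.4970^1 = -0.795457
  k=1: (−1)^2·4.8990/(2)·0.8677^1·0.4970^3 = +0.260954
d^2_{1,0}(1.0403) = -0.795457 +0.260954 = -0.534503
|D^2_{1,0}|² = |d^2_{1,0}(β)|² = (-0.534503)² = 0.285694 (the z-rotation phases have unit modulus)

P=0.2857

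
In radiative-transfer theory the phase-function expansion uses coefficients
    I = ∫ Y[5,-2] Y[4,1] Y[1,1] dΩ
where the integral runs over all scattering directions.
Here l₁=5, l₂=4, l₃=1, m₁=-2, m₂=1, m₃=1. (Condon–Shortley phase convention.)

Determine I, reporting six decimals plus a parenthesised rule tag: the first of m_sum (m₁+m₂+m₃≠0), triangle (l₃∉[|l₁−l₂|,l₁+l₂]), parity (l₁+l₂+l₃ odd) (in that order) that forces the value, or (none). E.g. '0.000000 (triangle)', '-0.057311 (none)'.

0.225034 (none)

Rules hold: Σm=0, L=10 even, 1≤1≤9.
N = 11·9·3 = 297
Δ = 8!·2!·0!/11! = 1/495
Racah Σ t=4..4: t=4:+1/576 = 1/576
⇒ 3j(5 4 1; 0 0 0)² = 5/99, sgn -1
Racah Σ t=5..5: t=5:−1/1440 = -1/1440
⇒ 3j(5 4 1; -2 1 1)² = 7/165, sgn -1
4πI² = N·(3j₀)²·(3jₘ)² = 7/11
I = +1·√(0.636364/4π) = 0.22503380
No selection rule forces the value: the integral is nonzero (none).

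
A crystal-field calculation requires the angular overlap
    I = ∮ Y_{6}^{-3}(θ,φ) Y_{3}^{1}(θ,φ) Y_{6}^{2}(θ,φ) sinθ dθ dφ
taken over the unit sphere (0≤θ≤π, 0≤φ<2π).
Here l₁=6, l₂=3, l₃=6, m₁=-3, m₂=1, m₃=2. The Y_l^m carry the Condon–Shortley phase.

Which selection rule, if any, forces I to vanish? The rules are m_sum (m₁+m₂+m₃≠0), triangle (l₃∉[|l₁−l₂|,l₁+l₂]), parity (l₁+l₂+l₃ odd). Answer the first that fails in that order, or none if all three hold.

m₁+m₂+m₃ = -3 + 1 + 2 = 0  ✓
triangle: |6−3|=3 ≤ l₃=6 ≤ 6+3=9  ✓
parity: l₁+l₂+l₃ = 15 is odd  ✗

parity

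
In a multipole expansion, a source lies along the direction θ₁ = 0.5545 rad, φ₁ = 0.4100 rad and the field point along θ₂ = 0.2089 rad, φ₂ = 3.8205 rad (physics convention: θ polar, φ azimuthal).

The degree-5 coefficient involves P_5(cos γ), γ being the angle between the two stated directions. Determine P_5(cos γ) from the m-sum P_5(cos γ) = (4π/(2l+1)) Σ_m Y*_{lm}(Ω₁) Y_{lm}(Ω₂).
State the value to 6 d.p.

-0.399117

Addition theorem: P_5(cos γ) = (4π/11) Σ_m Y*_{lm}(Ω₁) Y_{lm}(Ω₂), m = −5…5:
  term(m=-5) = (-0.000001, 0.000003)   from Y*(Ω₁)=(-0.008659, 0.016665), Y(Ω₂)=(0.000172, -0.000045)
  term(m=-4) = (0.000121, -0.000224)   from Y*(Ω₁)=(-0.006631, 0.095666), Y(Ω₂)=(-0.002418, -0.001097)
  term(m=-3) = (-0.004518, 0.004715)   from Y*(Ω₁)=(0.092909, 0.261987), Y(Ω₂)=(0.010553, 0.020986)
  term(m=-2) = (0.053469, -0.031892)   from Y*(Ω₁)=(0.318371, 0.341202), Y(Ω₂)=(0.028199, -0.130394)
  term(m=-1) = (-0.136659, 0.037661)   from Y*(Ω₁)=(0.286378, 0.124469), Y(Ω₂)=(-0.353302, 0.285063)
  term(m=+0) = (-0.174192, -0.000000)   from Y*(Ω₁)=(-0.266737, -0.000000), Y(Ω₂)=(0.653048, 0.000000)
  term(m=+1) = (-0.136659, -0.037661)   from Y*(Ω₁)=(-0.286378, 0.124469), Y(Ω₂)=(0.353302, 0.285063)
  term(m=+2) = (0.053469, 0.031892)   from Y*(Ω₁)=(0.318371, -0.341202), Y(Ω₂)=(0.028199, 0.130394)
  term(m=+3) = (-0.004518, -0.004715)   from Y*(Ω₁)=(-0.092909, 0.261987), Y(Ω₂)=(-0.010553, 0.020986)
  term(m=+4) = (0.000121, 0.000224)   from Y*(Ω₁)=(-0.006631, -0.095666), Y(Ω₂)=(-0.002418, 0.001097)
  term(m=+5) = (-0.000001, -0.000003)   from Y*(Ω₁)=(0.008659, 0.016665), Y(Ω₂)=(-0.000172, -0.000045)
Σ over m = (-0.349368, -0.000000); ×(4π/11) → (-0.399117, -0.000000). Real part: -0.399117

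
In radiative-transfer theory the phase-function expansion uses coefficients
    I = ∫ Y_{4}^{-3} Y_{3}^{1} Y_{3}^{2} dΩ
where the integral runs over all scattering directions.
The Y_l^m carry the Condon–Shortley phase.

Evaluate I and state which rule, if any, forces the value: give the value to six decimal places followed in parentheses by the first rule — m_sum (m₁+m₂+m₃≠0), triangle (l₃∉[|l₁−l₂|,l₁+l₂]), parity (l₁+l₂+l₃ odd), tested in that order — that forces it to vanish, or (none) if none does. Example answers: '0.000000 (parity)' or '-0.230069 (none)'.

m-sum 0 ✓  L=10 even ✓  1≤3≤7 ✓
Π(2lᵢ+1) = 9×7×7 = 441
triangle coeff Δ(4,3,3) = 1/34650
Σ_t [1,3]: t=1:−1/72 t=2:+1/16 t=3:−1/72 = 5/144
(3j)²=2/77 [(4 3 3; 0 0 0)], sign=-1
Σ_t [3,4]: t=3:−1/144 t=4:+1/288 = -1/288
(3j)²=1/99 [(4 3 3; -3 1 2)], sign=+1
⇒ 4πI² = 14/121
I = (-1)√(14/121/(4π)) = -0.09595473
No selection rule forces the value: the integral is nonzero (none).

-0.095955 (none)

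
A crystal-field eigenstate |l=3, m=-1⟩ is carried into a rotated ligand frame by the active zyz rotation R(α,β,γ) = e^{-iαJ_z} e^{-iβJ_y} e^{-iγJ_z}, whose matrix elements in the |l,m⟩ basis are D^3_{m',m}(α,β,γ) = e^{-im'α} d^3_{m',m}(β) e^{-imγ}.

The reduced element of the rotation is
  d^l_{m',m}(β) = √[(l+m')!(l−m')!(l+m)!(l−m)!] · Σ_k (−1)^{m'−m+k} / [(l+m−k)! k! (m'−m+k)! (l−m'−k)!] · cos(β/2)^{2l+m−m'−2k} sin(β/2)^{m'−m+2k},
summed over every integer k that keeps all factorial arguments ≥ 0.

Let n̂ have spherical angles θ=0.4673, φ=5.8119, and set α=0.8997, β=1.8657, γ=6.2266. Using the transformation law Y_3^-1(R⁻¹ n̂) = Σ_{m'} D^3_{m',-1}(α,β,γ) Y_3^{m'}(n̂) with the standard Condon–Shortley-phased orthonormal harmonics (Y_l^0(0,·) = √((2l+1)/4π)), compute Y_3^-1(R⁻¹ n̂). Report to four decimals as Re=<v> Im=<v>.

Need the full column D^3_{m',-1} for m'=−3..3 at α=0.8997, β=1.8657, γ=6.2266.
cos(β/2)=0.595547, sin(β/2)=0.803321
d^3_{-3,-1}: single k=2 term ⇒ +0.314403;  D = -0.276054+0.150479i
d^3_{-2,-1}: k∈[1..2] ⇒ +0.190313 -0.692540 = -0.502226;  D = +0.085967-0.494814i
d^3_{-1,-1}: k∈[0..2] ⇒ +0.044617 -0.649429 +0.886214 = +0.281402;  D = +0.187172+0.210128i
d^3_{0,-1}: k∈[0..2] ⇒ -0.208478 +1.137959 -0.690162 = +0.239319;  D = +0.238936-0.013535i
d^3_{1,-1}: k∈[0..2] ⇒ +0.487072 -1.181619 +0.268741 = -0.425807;  D = -0.245503+0.347908i
d^3_{2,-1}: k∈[0..1] ⇒ -0.692540 +0.630029 = -0.062511;  D = +0.017587+0.059986i
d^3_{3,-1}: single k=0 term ⇒ +0.572049;  D = -0.529979-0.215319i
Y_3^{m'}(θ=0.4673,φ=5.8119) and Σ D·Y over m':
  (-0.2761+0.1505i)·(+0.0060+0.0377i)  (+0.0860-0.4948i)·(+0.1088+0.1498i)  (+0.1872+0.2101i)·(+0.3872+0.1973i)  (+0.2389-0.0135i)·(+0.3283+0.0000i)  (-0.2455+0.3479i)·(-0.3872+0.1973i)  (+0.0176+0.0600i)·(+0.1088-0.1498i)  (-0.5300-0.2153i)·(-0.0060+0.0377i)
Y_3^-1(R⁻¹ n̂) = +0.234208-0.134566i

Re=0.2342 Im=-0.1346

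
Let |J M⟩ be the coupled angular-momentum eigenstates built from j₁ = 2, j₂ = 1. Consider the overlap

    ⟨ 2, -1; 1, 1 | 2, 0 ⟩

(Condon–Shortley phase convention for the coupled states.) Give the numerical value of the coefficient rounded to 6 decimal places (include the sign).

√[5·1!3!1!/6! · 1!3!2!0!2!2!] = √(2)
  +(−1)^1/∏(1,0,2,1,1,0)! = -1/2  (running -1/2)
⟨..|..⟩ = √(2)·(-1/2) = -0.707107

-0.707107  (= −√(1/2))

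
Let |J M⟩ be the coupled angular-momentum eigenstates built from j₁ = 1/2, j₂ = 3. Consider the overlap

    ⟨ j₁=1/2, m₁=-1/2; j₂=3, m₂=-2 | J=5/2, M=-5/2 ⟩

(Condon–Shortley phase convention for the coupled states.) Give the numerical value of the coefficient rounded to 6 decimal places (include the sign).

−√(1/7) ≈ -0.377964

√[6·1!0!5!/7! · 0!1!1!5!0!5!] = √(14400/7)
  +(−1)^1/∏(1,0,0,0,0,5)! = -1/120  (running -1/120)
⟨..|..⟩ = √(14400/7)·(-1/120) = -0.377964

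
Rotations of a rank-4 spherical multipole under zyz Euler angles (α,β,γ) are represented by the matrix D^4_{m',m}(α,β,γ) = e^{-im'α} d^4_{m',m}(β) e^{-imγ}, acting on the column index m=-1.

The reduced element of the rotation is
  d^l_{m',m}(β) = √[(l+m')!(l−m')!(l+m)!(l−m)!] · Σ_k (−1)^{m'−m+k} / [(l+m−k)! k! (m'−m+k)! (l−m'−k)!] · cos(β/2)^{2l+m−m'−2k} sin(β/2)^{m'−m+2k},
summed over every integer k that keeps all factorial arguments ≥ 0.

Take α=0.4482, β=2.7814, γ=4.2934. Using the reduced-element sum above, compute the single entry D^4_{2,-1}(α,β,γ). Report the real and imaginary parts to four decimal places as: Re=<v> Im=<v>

D^4_{2,-1}(0.4482,2.7814,4.2934) = e^{-i·2·0.4482}·d^4_{2,-1}(2.7814)·e^{-i·-1·4.2934}. Compute d first:
c=cos(2.781400/2)=0.179124, s=sin(2.781400/2)=0.983826; N=√[720·2·6·120]=1018.233765
k: max(0,(-1)−(2))=0 … min(4+(-1),4−(2))=2
  k=0: (−1)^3·1018.2338/(72)·0.1791^5·0.9838^3 = -0.002483
  k=1: (−1)^4·1018.2338/(48)·0.1791^3·0.9838^5 = +0.112373
  k=2: (−1)^5·1018.2338/(240)·0.1791^1·0.9838^7 = -0.677985
d^4_{2,-1}(2.7814) = -0.002483 +0.112373 -0.677985 = -0.568096
D = (+0.624426-0.781084i)·(-0.568096)·(-0.406837-0.913501i) = +0.549667+0.143523i

Re=0.5497 Im=0.1435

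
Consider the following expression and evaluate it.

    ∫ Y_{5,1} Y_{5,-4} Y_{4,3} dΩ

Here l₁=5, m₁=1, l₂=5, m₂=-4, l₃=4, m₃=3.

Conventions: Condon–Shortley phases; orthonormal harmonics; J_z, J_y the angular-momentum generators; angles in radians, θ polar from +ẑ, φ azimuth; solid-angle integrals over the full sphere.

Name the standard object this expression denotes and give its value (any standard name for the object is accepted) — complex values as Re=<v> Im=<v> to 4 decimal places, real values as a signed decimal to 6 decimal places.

Gaunt coefficient, -0.168084

This is a Gaunt coefficient — the integral of a triple product of spherical harmonics over the sphere.
m-sum 0 ✓  L=14 even ✓  0≤4≤10 ✓
Π(2lᵢ+1) = 11×11×9 = 1089
triangle coeff Δ(5,5,4) = 1/3153150
Σ_t [1,5]: t=1:−1/69120 t=2:+1/1728 t=3:−1/576 t=4:+1/1728 t=5:−1/69120 = -7/11520
(3j)²=2/143 [(5 5 4; 0 0 0)], sign=-1
Σ_t [0,1]: t=0:+1/103680 t=1:−1/17280 = -1/20736
(3j)²=10/429 [(5 5 4; 1 -4 3)], sign=+1
⇒ 4πI² = 60/169
I = (-1)√(60/169/(4π)) = -0.16808437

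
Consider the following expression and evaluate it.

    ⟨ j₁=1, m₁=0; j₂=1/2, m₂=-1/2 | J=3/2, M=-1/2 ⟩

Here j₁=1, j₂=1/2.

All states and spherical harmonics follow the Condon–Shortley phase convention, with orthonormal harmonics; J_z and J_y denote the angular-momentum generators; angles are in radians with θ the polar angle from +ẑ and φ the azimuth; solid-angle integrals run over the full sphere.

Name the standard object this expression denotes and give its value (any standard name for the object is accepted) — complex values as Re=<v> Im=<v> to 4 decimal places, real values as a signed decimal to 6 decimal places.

This is a Clebsch–Gordan (vector-coupling) coefficient.
√[4·0!2!1!/4! · 1!1!0!1!1!2!] = √(2/3)
  +(−1)^0/∏(0,0,1,0,1,1)! = 1  (running 1)
⟨..|..⟩ = √(2/3)·(1) = +0.816497

Clebsch–Gordan coefficient, +√(2/3) ≈ +0.816497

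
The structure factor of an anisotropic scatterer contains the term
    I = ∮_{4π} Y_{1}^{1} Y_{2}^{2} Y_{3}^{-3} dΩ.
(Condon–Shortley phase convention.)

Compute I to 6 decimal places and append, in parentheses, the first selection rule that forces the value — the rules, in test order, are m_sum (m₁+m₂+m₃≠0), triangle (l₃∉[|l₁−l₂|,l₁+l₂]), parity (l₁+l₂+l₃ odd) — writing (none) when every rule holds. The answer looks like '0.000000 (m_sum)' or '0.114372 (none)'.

-0.319865 (none)

Checks pass: Σm=0; 6 even; l₃=3∈[1,3].
(2·1+1)(2·2+1)(2·3+1) = 105
Δ: 0! 2! 4! / 7! → 1/105
sum: t=0:+1/4 = 1/4
3j²(1 2 3; 0 0 0) = Δ·Π!·Σ² = 3/35  (sign -1)
sum: t=0:+1/48 = 1/48
3j²(1 2 3; 1 2 -3) = Δ·Π!·Σ² = 1/7  (sign +1)
combine: 4πI² = 105·3/35·1/7 = 9/7
take √, sign -1: I = -0.31986543
No selection rule forces the value: the integral is nonzero (none).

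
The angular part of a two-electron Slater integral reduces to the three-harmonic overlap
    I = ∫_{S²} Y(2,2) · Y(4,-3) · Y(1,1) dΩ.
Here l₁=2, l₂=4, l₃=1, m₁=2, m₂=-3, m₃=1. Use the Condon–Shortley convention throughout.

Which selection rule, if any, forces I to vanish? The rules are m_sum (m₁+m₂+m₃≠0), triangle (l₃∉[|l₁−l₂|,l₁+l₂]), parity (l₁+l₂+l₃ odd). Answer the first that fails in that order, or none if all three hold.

azimuthal sum: 2 − 3 + 1 = 0  ✓
l₃ must lie in [2,6]; have l₃=1  ✗
L = 2 + 4 + 1 = 7 (odd)

triangle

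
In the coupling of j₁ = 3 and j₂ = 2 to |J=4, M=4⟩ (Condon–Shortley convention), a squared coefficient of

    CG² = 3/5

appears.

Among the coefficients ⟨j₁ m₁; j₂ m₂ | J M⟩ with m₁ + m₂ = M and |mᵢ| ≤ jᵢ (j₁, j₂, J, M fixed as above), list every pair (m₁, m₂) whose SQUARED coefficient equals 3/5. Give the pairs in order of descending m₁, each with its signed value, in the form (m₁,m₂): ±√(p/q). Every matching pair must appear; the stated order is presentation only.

(3,1): +√(3/5)

Admissible pairs with m₁+m₂ = M = 4: (2,2), (3,1)
  (m₁,m₂)=(3,1): CG² = 3/5, CG = +√(3/5)   ← matches the target
  (m₁,m₂)=(2,2): CG² = 2/5, CG = −√(2/5)
Pairs with CG² = 3/5: (3,1): +√(3/5)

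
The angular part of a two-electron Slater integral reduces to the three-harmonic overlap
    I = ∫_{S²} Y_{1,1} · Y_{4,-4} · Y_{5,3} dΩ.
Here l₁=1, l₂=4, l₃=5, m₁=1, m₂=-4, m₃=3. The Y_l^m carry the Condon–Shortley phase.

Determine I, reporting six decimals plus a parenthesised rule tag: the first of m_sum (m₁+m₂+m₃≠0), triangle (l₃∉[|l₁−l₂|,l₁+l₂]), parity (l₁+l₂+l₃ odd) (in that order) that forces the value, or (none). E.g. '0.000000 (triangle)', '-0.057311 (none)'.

m-sum 0 ✓  L=10 even ✓  3≤5≤5 ✓
Π(2lᵢ+1) = 3×9×11 = 297
triangle coeff Δ(1,4,5) = 1/495
Σ_t [0,0]: t=0:+1/576 = 1/576
(3j)²=5/99 [(1 4 5; 0 0 0)], sign=-1
Σ_t [0,0]: t=0:+1/80640 = 1/80640
(3j)²=1/495 [(1 4 5; 1 -4 3)], sign=+1
⇒ 4πI² = 1/33
I = (-1)√(1/33/(4π)) = -0.04910640
No selection rule forces the value: the integral is nonzero (none).

-0.049106 (none)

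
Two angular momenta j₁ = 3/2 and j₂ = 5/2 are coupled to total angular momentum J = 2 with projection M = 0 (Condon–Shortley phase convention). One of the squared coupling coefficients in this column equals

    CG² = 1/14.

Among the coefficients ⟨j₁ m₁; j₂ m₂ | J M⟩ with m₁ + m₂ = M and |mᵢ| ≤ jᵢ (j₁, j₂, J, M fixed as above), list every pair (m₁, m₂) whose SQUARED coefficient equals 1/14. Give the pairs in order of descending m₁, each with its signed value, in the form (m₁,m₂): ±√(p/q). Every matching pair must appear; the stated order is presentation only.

(1/2,-1/2): −√(1/14); (-1/2,1/2): −√(1/14)

Admissible pairs with m₁+m₂ = M = 0: (-3/2,3/2), (-1/2,1/2), (1/2,-1/2), (3/2,-3/2)
  (m₁,m₂)=(3/2,-3/2): CG² = 3/7, CG = +√(3/7)
  (m₁,m₂)=(1/2,-1/2): CG² = 1/14, CG = −√(1/14)   ← matches the target
  (m₁,m₂)=(-1/2,1/2): CG² = 1/14, CG = −√(1/14)   ← matches the target
  (m₁,m₂)=(-3/2,3/2): CG² = 3/7, CG = +√(3/7)
Pairs with CG² = 1/14: (1/2,-1/2): −√(1/14); (-1/2,1/2): −√(1/14)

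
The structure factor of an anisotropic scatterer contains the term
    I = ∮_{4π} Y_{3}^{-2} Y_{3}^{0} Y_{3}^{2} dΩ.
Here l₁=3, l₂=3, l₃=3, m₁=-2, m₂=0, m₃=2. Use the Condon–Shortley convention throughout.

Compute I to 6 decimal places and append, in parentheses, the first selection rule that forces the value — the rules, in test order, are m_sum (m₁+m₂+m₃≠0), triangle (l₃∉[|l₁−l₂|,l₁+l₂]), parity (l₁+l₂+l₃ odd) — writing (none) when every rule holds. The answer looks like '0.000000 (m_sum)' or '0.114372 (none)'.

L=9 odd ⇒ parity kills the (l;000) factor ⇒ I = 0

0.000000 (parity)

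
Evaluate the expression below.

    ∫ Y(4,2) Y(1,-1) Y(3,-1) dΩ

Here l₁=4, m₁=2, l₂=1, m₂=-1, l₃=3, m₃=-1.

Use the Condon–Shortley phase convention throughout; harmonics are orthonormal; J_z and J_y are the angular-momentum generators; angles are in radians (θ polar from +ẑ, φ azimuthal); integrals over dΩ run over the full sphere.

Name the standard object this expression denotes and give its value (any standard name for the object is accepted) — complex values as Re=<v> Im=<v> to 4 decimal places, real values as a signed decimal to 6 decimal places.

This is a Gaunt coefficient — the integral of a triple product of spherical harmonics over the sphere.
Checks pass: Σm=0; 8 even; l₃=3∈[3,5].
(2·4+1)(2·1+1)(2·3+1) = 189
Δ: 2! 6! 0! / 9! → 1/252
sum: t=1:−1/36 = -1/36
3j²(4 1 3; 0 0 0) = Δ·Π!·Σ² = 4/63  (sign +1)
sum: t=0:+1/96 = 1/96
3j²(4 1 3; 2 -1 -1) = Δ·Π!·Σ² = 5/84  (sign +1)
combine: 4πI² = 189·4/63·5/84 = 5/7
take √, sign +1: I = 0.23841361

Gaunt coefficient, +0.238414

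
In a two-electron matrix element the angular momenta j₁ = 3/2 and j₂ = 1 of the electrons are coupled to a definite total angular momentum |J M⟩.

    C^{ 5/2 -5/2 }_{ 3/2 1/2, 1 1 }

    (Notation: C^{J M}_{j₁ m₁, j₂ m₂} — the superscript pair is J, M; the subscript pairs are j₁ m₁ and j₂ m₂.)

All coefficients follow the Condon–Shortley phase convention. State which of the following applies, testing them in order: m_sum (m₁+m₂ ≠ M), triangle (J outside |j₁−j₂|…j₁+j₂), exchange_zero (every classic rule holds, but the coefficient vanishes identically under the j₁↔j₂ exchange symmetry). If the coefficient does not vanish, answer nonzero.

m_sum

m-sum: m₁+m₂ = 1/2+1 = 3/2, M = -5/2  ✗ ⇒ coefficient is 0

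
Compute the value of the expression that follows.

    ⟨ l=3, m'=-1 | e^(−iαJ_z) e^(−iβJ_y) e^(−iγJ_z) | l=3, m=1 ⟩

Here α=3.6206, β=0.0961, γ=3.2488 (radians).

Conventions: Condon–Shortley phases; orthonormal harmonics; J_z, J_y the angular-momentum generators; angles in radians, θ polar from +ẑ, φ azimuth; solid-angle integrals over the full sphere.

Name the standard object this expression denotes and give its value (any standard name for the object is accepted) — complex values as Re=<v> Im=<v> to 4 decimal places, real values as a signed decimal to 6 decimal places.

Wigner D-matrix element, Re=0.0128 Im=0.0050

This is a Wigner D-matrix element — the rotation-matrix element ⟨l m'| R(α,β,γ) |l m⟩ in the angular-momentum basis.
Split into d^3_{-1,1}(β=0.0961) × two z-phases.
c=cos(0.096100/2)=0.998846, s=sin(0.096100/2)=0.048032; N=√[2·24·24·2]=48.000000
The bounds max(0,m−m')=2 and min(l+m,l−m')=4 give 3 terms
  k=2: (−1)^0·48.0000/(8)·0.9988^4·0.0480^2 = +0.013778
  k=3: (−1)^1·48.0000/(6)·0.9988^2·0.0480^4 = -0.000042
  k=4: (−1)^2·48.0000/(48)·0.9988^0·0.0480^6 = +0.000000
d^3_{-1,1}(0.0961) = +0.013778 -0.000042 +0.000000 = +0.013736
Phases: e^{-i·(-1)·3.6206}=-0.887453-0.460898i, e^{-i·(1)·3.2488}=-0.994259+0.107002i ⇒ D=+0.012797+0.004990i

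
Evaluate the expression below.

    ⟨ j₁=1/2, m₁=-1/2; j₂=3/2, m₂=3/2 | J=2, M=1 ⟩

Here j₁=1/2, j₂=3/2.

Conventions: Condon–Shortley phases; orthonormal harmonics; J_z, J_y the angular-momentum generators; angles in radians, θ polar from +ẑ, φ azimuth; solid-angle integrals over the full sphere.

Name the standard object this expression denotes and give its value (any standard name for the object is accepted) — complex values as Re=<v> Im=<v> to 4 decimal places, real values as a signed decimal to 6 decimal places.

Clebsch–Gordan coefficient, +√(1/4) ≈ +0.500000

This is a Clebsch–Gordan (vector-coupling) coefficient.
triangle: 0!×1!×3!/5! = 6/120
(j±m)!: 0!×1!×3!×0!×3!×1! = 36
prefactor² = (2J+1)×Δ×N² = 9
  k=0: +1/(0!×0!×1!×3!×0!×0!) = 1/6
Σ = 1/6  ⇒  CG² = 9×(1/6)² = 1/4
CG = +√(1/4) = +0.500000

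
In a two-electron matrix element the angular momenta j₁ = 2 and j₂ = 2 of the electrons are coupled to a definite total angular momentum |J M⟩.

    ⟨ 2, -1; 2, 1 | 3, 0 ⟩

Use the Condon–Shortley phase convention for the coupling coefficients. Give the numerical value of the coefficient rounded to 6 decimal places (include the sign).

triangle: 1!*3!*3!/8! = 36/40320
(j±m)!: 1!*3!*3!*1!*3!*3! = 1296
prefactor² = (2J+1)*Δ*N² = 81/10
  k=0: +1/(0!*1!*3!*3!*0!*0!) = 1/36
  k=1: −1/(1!*0!*2!*2!*1!*1!) = -1/4
Σ = -2/9  ⇒  CG² = 81/10*(-2/9)² = 2/5
CG = −√(2/5) = -0.632456

-0.632456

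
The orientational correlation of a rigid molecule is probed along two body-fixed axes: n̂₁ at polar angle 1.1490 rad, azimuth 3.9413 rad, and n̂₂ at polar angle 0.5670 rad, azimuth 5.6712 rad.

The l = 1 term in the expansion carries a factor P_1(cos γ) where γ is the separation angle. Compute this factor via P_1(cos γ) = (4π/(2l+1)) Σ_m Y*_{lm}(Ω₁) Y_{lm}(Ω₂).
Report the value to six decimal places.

0.267699

Addition theorem: P_1(cos γ) = (4π/3) Σ_m Y*_{lm}(Ω₁) Y_{lm}(Ω₂), m = −1…1:
  term(m=-1) = -0.009267-0.057754i   from Y*(Ω₁)=-0.219677-0.226056i, Y(Ω₂)=+0.151888+0.106607i
  term(m=+0) = +0.082443+0.000000i   from Y*(Ω₁)=+0.200034-0.000000i, Y(Ω₂)=+0.412144+0.000000i
  term(m=+1) = -0.009267+0.057754i   from Y*(Ω₁)=+0.219677-0.226056i, Y(Ω₂)=-0.151888+0.106607i
Total Σ_m = +0.063908+0.000000i. Multiply by 4.188790: +0.267699+0.000000i. P_1(cos γ) = 0.267699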